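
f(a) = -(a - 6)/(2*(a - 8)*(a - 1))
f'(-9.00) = 0.00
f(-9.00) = 0.04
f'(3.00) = 0.10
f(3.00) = -0.15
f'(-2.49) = 0.03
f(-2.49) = 0.12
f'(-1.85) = 0.05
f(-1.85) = 0.14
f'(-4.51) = 0.01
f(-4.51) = 0.08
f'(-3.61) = 0.02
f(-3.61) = 0.09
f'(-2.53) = 0.03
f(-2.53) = 0.11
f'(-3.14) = 0.02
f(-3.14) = 0.10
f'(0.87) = 21.14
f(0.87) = 2.77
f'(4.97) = 0.04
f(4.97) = -0.04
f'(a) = (a - 6)/(2*(a - 8)*(a - 1)^2) - 1/(2*(a - 8)*(a - 1)) + (a - 6)/(2*(a - 8)^2*(a - 1))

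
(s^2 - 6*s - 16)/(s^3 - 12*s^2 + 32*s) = (s + 2)/(s*(s - 4))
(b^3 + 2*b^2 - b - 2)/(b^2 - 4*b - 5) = (b^2 + b - 2)/(b - 5)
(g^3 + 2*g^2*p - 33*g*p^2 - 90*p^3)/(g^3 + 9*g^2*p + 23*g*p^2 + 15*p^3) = (g - 6*p)/(g + p)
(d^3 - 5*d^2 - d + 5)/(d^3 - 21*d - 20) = (d - 1)/(d + 4)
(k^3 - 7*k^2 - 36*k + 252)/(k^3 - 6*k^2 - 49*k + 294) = (k + 6)/(k + 7)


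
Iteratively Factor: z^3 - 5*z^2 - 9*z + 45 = (z - 3)*(z^2 - 2*z - 15) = (z - 3)*(z + 3)*(z - 5)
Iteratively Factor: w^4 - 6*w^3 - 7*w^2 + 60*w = (w + 3)*(w^3 - 9*w^2 + 20*w) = (w - 4)*(w + 3)*(w^2 - 5*w) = w*(w - 4)*(w + 3)*(w - 5)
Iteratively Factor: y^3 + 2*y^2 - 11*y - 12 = (y + 1)*(y^2 + y - 12) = (y + 1)*(y + 4)*(y - 3)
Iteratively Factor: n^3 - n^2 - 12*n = (n + 3)*(n^2 - 4*n) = n*(n + 3)*(n - 4)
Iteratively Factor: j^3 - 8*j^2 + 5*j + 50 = (j - 5)*(j^2 - 3*j - 10) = (j - 5)^2*(j + 2)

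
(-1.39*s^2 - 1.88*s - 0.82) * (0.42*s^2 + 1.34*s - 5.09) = -0.5838*s^4 - 2.6522*s^3 + 4.2115*s^2 + 8.4704*s + 4.1738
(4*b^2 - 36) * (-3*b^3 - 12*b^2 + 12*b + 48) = -12*b^5 - 48*b^4 + 156*b^3 + 624*b^2 - 432*b - 1728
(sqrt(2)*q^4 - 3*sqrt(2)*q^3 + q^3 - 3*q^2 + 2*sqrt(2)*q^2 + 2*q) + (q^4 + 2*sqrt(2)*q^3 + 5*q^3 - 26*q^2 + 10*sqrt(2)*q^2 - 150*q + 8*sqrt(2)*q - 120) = q^4 + sqrt(2)*q^4 - sqrt(2)*q^3 + 6*q^3 - 29*q^2 + 12*sqrt(2)*q^2 - 148*q + 8*sqrt(2)*q - 120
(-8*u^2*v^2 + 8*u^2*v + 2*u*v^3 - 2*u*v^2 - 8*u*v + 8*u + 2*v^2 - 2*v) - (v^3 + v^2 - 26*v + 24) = -8*u^2*v^2 + 8*u^2*v + 2*u*v^3 - 2*u*v^2 - 8*u*v + 8*u - v^3 + v^2 + 24*v - 24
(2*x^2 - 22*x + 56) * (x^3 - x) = 2*x^5 - 22*x^4 + 54*x^3 + 22*x^2 - 56*x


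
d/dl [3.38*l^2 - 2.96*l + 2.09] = 6.76*l - 2.96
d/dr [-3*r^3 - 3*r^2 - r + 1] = -9*r^2 - 6*r - 1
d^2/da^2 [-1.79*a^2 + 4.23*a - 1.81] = -3.58000000000000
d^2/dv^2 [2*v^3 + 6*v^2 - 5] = 12*v + 12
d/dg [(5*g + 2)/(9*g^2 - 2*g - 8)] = 9*(-5*g^2 - 4*g - 4)/(81*g^4 - 36*g^3 - 140*g^2 + 32*g + 64)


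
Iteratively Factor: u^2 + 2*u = (u)*(u + 2)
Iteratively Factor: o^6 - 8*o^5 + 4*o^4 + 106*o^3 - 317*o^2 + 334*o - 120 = (o - 5)*(o^5 - 3*o^4 - 11*o^3 + 51*o^2 - 62*o + 24) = (o - 5)*(o - 3)*(o^4 - 11*o^2 + 18*o - 8) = (o - 5)*(o - 3)*(o - 1)*(o^3 + o^2 - 10*o + 8) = (o - 5)*(o - 3)*(o - 1)*(o + 4)*(o^2 - 3*o + 2) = (o - 5)*(o - 3)*(o - 1)^2*(o + 4)*(o - 2)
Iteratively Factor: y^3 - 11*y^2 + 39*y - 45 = (y - 3)*(y^2 - 8*y + 15) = (y - 5)*(y - 3)*(y - 3)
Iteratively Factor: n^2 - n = (n)*(n - 1)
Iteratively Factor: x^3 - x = (x - 1)*(x^2 + x) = (x - 1)*(x + 1)*(x)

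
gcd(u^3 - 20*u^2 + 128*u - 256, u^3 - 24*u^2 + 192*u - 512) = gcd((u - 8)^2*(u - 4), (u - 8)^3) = u^2 - 16*u + 64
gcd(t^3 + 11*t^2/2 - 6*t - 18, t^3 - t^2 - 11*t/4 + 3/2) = t^2 - t/2 - 3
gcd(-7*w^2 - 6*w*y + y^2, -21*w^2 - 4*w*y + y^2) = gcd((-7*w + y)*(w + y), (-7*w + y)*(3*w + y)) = -7*w + y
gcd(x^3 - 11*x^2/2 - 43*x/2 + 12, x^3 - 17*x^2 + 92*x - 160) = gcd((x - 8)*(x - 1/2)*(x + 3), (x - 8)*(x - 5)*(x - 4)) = x - 8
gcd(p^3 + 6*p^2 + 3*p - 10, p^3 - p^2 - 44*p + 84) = 1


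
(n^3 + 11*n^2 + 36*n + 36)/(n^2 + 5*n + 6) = n + 6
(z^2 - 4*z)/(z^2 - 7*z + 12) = z/(z - 3)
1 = 1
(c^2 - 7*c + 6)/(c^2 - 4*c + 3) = (c - 6)/(c - 3)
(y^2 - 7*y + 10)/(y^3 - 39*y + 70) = 1/(y + 7)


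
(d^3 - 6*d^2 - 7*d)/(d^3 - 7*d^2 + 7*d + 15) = d*(d - 7)/(d^2 - 8*d + 15)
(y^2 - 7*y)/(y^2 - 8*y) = (y - 7)/(y - 8)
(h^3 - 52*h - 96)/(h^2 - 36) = (h^2 - 6*h - 16)/(h - 6)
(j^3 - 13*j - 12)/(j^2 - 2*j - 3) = (j^2 - j - 12)/(j - 3)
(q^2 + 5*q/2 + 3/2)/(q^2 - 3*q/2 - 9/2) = (q + 1)/(q - 3)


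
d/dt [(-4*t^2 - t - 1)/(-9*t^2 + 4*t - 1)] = 5*(-5*t^2 - 2*t + 1)/(81*t^4 - 72*t^3 + 34*t^2 - 8*t + 1)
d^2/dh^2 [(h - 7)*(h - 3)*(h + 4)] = 6*h - 12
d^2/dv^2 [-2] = 0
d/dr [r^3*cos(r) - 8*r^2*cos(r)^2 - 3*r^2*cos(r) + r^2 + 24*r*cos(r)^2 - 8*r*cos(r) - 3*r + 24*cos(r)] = -r^3*sin(r) + 8*r^2*sin(2*r) + 3*sqrt(2)*r^2*sin(r + pi/4) + 8*r*sin(r) - 24*r*sin(2*r) - 6*r*cos(r) - 8*r*cos(2*r) - 6*r - 24*sin(r) - 8*cos(r) + 12*cos(2*r) + 9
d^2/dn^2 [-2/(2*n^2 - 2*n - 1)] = 8*(-2*n^2 + 2*n + 2*(2*n - 1)^2 + 1)/(-2*n^2 + 2*n + 1)^3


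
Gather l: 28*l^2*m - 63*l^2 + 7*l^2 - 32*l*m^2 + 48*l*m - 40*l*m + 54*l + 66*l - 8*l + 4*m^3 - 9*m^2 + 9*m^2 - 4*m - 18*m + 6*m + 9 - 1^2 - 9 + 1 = l^2*(28*m - 56) + l*(-32*m^2 + 8*m + 112) + 4*m^3 - 16*m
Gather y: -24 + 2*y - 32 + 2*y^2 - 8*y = 2*y^2 - 6*y - 56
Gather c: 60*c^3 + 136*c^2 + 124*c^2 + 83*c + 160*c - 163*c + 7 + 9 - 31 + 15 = 60*c^3 + 260*c^2 + 80*c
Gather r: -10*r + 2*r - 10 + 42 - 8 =24 - 8*r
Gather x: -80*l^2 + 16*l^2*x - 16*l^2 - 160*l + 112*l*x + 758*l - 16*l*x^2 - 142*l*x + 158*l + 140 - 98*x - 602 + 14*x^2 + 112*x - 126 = -96*l^2 + 756*l + x^2*(14 - 16*l) + x*(16*l^2 - 30*l + 14) - 588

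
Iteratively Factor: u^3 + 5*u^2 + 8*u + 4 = (u + 2)*(u^2 + 3*u + 2) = (u + 1)*(u + 2)*(u + 2)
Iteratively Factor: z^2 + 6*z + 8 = (z + 4)*(z + 2)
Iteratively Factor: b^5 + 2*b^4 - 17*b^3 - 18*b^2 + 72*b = (b)*(b^4 + 2*b^3 - 17*b^2 - 18*b + 72) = b*(b + 4)*(b^3 - 2*b^2 - 9*b + 18) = b*(b - 3)*(b + 4)*(b^2 + b - 6) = b*(b - 3)*(b + 3)*(b + 4)*(b - 2)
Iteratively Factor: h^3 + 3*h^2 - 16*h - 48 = (h + 3)*(h^2 - 16) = (h + 3)*(h + 4)*(h - 4)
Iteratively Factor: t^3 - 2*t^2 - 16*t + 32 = (t + 4)*(t^2 - 6*t + 8) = (t - 2)*(t + 4)*(t - 4)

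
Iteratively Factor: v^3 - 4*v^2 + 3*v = (v - 1)*(v^2 - 3*v) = v*(v - 1)*(v - 3)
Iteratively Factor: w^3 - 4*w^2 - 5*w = (w)*(w^2 - 4*w - 5) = w*(w + 1)*(w - 5)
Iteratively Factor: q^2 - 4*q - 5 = (q + 1)*(q - 5)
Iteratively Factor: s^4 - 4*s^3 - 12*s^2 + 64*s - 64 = (s - 2)*(s^3 - 2*s^2 - 16*s + 32) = (s - 4)*(s - 2)*(s^2 + 2*s - 8) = (s - 4)*(s - 2)^2*(s + 4)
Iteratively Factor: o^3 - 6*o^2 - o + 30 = (o - 5)*(o^2 - o - 6) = (o - 5)*(o - 3)*(o + 2)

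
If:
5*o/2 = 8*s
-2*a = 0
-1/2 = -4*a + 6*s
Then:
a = 0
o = -4/15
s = -1/12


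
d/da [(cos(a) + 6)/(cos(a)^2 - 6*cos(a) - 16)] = (cos(a)^2 + 12*cos(a) - 20)*sin(a)/(sin(a)^2 + 6*cos(a) + 15)^2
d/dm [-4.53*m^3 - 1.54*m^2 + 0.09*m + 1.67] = -13.59*m^2 - 3.08*m + 0.09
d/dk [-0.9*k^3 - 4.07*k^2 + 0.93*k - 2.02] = -2.7*k^2 - 8.14*k + 0.93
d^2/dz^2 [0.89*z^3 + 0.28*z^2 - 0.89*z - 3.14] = 5.34*z + 0.56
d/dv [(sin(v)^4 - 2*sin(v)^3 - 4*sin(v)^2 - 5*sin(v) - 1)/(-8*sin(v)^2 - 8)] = (-2*sin(v)^5 + 2*sin(v)^4 - 4*sin(v)^3 + sin(v)^2 + 6*sin(v) + 5)*cos(v)/(8*(sin(v)^2 + 1)^2)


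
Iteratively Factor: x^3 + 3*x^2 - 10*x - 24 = (x + 4)*(x^2 - x - 6) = (x + 2)*(x + 4)*(x - 3)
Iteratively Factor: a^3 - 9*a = (a + 3)*(a^2 - 3*a) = (a - 3)*(a + 3)*(a)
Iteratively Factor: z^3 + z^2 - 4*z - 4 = (z + 2)*(z^2 - z - 2) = (z + 1)*(z + 2)*(z - 2)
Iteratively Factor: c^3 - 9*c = (c)*(c^2 - 9) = c*(c + 3)*(c - 3)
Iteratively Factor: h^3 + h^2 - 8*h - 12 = (h - 3)*(h^2 + 4*h + 4) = (h - 3)*(h + 2)*(h + 2)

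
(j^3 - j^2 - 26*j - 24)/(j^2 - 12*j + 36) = (j^2 + 5*j + 4)/(j - 6)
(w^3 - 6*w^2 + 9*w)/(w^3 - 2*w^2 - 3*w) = (w - 3)/(w + 1)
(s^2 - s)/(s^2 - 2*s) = (s - 1)/(s - 2)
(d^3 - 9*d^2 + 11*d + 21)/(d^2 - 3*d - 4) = (d^2 - 10*d + 21)/(d - 4)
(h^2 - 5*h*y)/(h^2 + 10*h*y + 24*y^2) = h*(h - 5*y)/(h^2 + 10*h*y + 24*y^2)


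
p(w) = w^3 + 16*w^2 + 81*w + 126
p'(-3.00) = 12.00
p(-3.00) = 0.00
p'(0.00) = 81.00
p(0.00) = 126.00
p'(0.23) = 88.52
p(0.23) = 145.49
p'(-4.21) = -0.55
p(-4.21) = -6.04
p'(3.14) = 211.06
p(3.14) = 569.05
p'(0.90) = 112.23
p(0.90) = 212.59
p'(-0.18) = 75.34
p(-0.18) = 111.93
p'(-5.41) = -4.32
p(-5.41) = -2.26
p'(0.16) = 86.20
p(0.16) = 139.37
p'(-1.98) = 29.40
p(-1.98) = 20.58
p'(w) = 3*w^2 + 32*w + 81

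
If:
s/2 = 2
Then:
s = 4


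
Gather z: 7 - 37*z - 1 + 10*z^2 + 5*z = 10*z^2 - 32*z + 6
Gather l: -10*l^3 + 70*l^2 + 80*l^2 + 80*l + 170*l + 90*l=-10*l^3 + 150*l^2 + 340*l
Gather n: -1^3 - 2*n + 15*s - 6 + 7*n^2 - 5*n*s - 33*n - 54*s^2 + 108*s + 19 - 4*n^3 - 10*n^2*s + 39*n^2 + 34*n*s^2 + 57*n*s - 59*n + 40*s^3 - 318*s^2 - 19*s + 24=-4*n^3 + n^2*(46 - 10*s) + n*(34*s^2 + 52*s - 94) + 40*s^3 - 372*s^2 + 104*s + 36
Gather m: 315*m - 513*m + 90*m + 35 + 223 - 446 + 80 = -108*m - 108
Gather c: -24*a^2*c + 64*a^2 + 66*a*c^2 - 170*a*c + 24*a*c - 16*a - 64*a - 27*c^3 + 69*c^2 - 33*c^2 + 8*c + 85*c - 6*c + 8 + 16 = 64*a^2 - 80*a - 27*c^3 + c^2*(66*a + 36) + c*(-24*a^2 - 146*a + 87) + 24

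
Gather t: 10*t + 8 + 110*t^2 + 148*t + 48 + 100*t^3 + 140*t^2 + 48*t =100*t^3 + 250*t^2 + 206*t + 56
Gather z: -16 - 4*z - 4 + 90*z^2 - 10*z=90*z^2 - 14*z - 20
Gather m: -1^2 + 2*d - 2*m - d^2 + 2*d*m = -d^2 + 2*d + m*(2*d - 2) - 1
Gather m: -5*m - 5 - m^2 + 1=-m^2 - 5*m - 4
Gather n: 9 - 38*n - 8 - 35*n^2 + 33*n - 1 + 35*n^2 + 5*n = 0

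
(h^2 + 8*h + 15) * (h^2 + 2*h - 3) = h^4 + 10*h^3 + 28*h^2 + 6*h - 45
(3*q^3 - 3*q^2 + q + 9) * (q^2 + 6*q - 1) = 3*q^5 + 15*q^4 - 20*q^3 + 18*q^2 + 53*q - 9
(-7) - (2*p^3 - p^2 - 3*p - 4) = -2*p^3 + p^2 + 3*p - 3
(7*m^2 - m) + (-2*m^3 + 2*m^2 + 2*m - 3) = -2*m^3 + 9*m^2 + m - 3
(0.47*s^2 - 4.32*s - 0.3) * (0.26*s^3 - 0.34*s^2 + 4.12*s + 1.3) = 0.1222*s^5 - 1.283*s^4 + 3.3272*s^3 - 17.0854*s^2 - 6.852*s - 0.39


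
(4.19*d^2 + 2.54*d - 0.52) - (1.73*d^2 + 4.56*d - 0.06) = 2.46*d^2 - 2.02*d - 0.46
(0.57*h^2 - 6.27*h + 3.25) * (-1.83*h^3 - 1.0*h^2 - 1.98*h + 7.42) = -1.0431*h^5 + 10.9041*h^4 - 0.8061*h^3 + 13.394*h^2 - 52.9584*h + 24.115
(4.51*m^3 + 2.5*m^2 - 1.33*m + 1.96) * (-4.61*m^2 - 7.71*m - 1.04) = -20.7911*m^5 - 46.2971*m^4 - 17.8341*m^3 - 1.3813*m^2 - 13.7284*m - 2.0384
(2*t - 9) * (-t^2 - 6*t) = -2*t^3 - 3*t^2 + 54*t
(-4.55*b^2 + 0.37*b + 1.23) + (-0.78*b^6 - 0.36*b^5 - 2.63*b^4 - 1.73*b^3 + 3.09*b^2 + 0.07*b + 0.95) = -0.78*b^6 - 0.36*b^5 - 2.63*b^4 - 1.73*b^3 - 1.46*b^2 + 0.44*b + 2.18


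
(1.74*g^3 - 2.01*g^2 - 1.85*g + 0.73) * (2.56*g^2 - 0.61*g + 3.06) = 4.4544*g^5 - 6.207*g^4 + 1.8145*g^3 - 3.1533*g^2 - 6.1063*g + 2.2338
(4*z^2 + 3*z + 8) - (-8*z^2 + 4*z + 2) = 12*z^2 - z + 6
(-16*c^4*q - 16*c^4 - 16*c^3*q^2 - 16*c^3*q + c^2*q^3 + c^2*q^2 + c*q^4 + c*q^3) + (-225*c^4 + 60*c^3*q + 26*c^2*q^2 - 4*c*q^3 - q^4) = -16*c^4*q - 241*c^4 - 16*c^3*q^2 + 44*c^3*q + c^2*q^3 + 27*c^2*q^2 + c*q^4 - 3*c*q^3 - q^4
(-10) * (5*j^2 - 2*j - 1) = -50*j^2 + 20*j + 10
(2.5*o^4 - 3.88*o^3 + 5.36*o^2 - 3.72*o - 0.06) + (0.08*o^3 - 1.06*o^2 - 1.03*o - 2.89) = 2.5*o^4 - 3.8*o^3 + 4.3*o^2 - 4.75*o - 2.95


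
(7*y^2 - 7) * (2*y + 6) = 14*y^3 + 42*y^2 - 14*y - 42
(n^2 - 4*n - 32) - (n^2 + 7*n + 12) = -11*n - 44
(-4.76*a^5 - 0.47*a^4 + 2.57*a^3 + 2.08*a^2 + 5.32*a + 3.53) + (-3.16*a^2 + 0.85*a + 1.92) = -4.76*a^5 - 0.47*a^4 + 2.57*a^3 - 1.08*a^2 + 6.17*a + 5.45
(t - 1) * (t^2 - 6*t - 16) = t^3 - 7*t^2 - 10*t + 16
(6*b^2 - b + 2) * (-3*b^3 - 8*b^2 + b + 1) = -18*b^5 - 45*b^4 + 8*b^3 - 11*b^2 + b + 2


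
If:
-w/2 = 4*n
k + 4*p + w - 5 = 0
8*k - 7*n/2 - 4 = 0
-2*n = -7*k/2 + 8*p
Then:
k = 148/499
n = -232/499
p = 491/1996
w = 1856/499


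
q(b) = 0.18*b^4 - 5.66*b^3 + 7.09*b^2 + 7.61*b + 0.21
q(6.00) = -688.17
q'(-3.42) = -268.29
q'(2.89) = -75.85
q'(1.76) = -16.11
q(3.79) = -140.10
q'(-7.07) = -1195.83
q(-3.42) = 308.15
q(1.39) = 9.96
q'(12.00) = -1023.19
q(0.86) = 8.50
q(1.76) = 6.44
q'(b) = 0.72*b^3 - 16.98*b^2 + 14.18*b + 7.61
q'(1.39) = -3.55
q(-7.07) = 2750.73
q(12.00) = -4935.51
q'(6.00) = -363.07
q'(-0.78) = -14.12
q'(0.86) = 7.70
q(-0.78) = 1.34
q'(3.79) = -143.35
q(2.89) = -42.64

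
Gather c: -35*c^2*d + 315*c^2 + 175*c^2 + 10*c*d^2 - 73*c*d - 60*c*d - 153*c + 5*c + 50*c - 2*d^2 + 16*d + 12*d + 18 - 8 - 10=c^2*(490 - 35*d) + c*(10*d^2 - 133*d - 98) - 2*d^2 + 28*d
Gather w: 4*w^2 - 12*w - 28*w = 4*w^2 - 40*w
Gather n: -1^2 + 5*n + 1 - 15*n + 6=6 - 10*n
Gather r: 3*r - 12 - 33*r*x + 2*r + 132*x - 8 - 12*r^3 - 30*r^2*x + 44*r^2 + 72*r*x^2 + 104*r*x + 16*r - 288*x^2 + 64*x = -12*r^3 + r^2*(44 - 30*x) + r*(72*x^2 + 71*x + 21) - 288*x^2 + 196*x - 20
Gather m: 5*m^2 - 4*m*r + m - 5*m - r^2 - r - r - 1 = 5*m^2 + m*(-4*r - 4) - r^2 - 2*r - 1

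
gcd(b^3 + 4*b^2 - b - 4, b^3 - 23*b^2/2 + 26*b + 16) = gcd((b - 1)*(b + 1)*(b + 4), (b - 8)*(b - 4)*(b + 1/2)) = 1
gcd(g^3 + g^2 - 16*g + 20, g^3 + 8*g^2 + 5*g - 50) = g^2 + 3*g - 10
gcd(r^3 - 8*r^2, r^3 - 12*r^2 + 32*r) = r^2 - 8*r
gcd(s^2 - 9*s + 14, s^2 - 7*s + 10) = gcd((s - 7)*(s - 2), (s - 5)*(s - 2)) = s - 2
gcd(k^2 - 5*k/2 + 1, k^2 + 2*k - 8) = k - 2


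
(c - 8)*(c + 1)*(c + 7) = c^3 - 57*c - 56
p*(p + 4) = p^2 + 4*p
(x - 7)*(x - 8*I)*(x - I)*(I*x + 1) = I*x^4 + 10*x^3 - 7*I*x^3 - 70*x^2 - 17*I*x^2 - 8*x + 119*I*x + 56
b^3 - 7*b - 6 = (b - 3)*(b + 1)*(b + 2)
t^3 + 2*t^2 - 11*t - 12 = (t - 3)*(t + 1)*(t + 4)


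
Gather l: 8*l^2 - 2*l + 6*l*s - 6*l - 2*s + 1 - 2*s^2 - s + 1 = 8*l^2 + l*(6*s - 8) - 2*s^2 - 3*s + 2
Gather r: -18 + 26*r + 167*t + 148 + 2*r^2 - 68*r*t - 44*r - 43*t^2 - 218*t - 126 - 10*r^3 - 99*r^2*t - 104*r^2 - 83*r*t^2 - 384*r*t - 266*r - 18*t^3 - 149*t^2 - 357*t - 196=-10*r^3 + r^2*(-99*t - 102) + r*(-83*t^2 - 452*t - 284) - 18*t^3 - 192*t^2 - 408*t - 192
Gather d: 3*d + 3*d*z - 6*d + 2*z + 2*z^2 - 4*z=d*(3*z - 3) + 2*z^2 - 2*z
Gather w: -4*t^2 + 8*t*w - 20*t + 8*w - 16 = -4*t^2 - 20*t + w*(8*t + 8) - 16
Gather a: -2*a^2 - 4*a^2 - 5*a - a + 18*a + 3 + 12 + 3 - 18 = -6*a^2 + 12*a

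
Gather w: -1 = -1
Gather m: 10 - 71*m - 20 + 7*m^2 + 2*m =7*m^2 - 69*m - 10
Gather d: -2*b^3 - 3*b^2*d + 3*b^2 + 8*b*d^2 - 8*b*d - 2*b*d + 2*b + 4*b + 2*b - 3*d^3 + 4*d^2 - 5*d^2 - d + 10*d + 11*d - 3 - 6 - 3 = -2*b^3 + 3*b^2 + 8*b - 3*d^3 + d^2*(8*b - 1) + d*(-3*b^2 - 10*b + 20) - 12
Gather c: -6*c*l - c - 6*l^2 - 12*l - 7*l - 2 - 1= c*(-6*l - 1) - 6*l^2 - 19*l - 3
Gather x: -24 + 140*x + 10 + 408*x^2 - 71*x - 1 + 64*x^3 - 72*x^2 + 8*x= 64*x^3 + 336*x^2 + 77*x - 15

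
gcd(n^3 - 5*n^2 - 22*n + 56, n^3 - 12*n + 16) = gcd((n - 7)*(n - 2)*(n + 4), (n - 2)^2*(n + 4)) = n^2 + 2*n - 8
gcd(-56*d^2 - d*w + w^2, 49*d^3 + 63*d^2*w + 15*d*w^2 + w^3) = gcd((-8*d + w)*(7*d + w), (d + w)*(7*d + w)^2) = 7*d + w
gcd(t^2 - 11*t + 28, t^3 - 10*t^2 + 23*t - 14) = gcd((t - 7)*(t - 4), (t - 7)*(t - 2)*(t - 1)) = t - 7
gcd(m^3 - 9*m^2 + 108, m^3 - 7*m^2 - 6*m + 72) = m^2 - 3*m - 18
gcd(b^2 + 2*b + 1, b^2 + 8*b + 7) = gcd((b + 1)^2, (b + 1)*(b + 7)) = b + 1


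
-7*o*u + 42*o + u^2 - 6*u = (-7*o + u)*(u - 6)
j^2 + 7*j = j*(j + 7)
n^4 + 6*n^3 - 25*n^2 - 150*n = n*(n - 5)*(n + 5)*(n + 6)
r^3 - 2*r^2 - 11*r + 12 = (r - 4)*(r - 1)*(r + 3)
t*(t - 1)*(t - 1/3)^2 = t^4 - 5*t^3/3 + 7*t^2/9 - t/9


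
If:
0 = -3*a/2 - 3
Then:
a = -2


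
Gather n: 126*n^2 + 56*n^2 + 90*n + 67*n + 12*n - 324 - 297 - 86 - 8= 182*n^2 + 169*n - 715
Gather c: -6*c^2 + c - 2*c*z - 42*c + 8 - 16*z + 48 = -6*c^2 + c*(-2*z - 41) - 16*z + 56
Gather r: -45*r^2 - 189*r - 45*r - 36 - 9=-45*r^2 - 234*r - 45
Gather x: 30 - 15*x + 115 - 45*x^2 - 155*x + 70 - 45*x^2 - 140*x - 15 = -90*x^2 - 310*x + 200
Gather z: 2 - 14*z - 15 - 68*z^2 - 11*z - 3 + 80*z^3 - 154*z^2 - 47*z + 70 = 80*z^3 - 222*z^2 - 72*z + 54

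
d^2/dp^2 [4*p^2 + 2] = 8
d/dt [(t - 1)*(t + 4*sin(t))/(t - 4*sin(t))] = (8*t^2*cos(t) + t^2 - 8*sqrt(2)*t*sin(t + pi/4) - 16*sin(t)^2 + 8*sin(t))/(t - 4*sin(t))^2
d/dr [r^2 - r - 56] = 2*r - 1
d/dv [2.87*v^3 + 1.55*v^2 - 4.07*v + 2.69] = 8.61*v^2 + 3.1*v - 4.07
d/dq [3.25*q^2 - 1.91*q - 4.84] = 6.5*q - 1.91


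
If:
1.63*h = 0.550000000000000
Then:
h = 0.34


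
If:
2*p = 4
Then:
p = 2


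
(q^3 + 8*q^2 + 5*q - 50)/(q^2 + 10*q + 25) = q - 2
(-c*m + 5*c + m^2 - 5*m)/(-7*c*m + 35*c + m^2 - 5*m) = (c - m)/(7*c - m)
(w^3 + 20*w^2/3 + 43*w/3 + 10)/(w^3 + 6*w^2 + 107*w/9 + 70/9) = 3*(w + 3)/(3*w + 7)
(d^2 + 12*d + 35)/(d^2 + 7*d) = (d + 5)/d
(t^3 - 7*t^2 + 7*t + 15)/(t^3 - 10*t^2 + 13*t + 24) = (t - 5)/(t - 8)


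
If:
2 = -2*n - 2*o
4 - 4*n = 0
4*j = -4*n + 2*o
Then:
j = -2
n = 1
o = -2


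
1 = 1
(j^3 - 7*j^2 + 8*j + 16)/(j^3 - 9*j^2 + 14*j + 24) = (j - 4)/(j - 6)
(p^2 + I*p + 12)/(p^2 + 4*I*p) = (p - 3*I)/p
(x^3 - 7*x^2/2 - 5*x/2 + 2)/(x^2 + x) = x - 9/2 + 2/x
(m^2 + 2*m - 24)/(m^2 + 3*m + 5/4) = 4*(m^2 + 2*m - 24)/(4*m^2 + 12*m + 5)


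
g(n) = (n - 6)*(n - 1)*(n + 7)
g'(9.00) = 200.00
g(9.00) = 384.00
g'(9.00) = 200.00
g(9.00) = 384.00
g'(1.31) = -37.85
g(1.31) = -12.08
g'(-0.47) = -42.34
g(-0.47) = 62.11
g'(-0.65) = -41.73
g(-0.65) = 69.68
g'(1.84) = -32.84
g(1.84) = -30.89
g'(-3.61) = -3.90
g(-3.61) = 150.18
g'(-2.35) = -26.43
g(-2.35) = 130.07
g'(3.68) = -2.37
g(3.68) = -66.40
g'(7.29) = 116.43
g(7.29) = 115.95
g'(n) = (n - 6)*(n - 1) + (n - 6)*(n + 7) + (n - 1)*(n + 7) = 3*n^2 - 43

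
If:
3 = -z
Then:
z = -3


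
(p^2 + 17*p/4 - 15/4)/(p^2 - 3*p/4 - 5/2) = (-4*p^2 - 17*p + 15)/(-4*p^2 + 3*p + 10)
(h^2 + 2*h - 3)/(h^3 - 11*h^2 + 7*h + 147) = (h - 1)/(h^2 - 14*h + 49)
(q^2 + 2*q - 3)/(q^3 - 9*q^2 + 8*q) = (q + 3)/(q*(q - 8))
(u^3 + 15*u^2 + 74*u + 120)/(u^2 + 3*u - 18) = (u^2 + 9*u + 20)/(u - 3)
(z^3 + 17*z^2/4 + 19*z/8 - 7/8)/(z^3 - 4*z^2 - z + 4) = (8*z^2 + 26*z - 7)/(8*(z^2 - 5*z + 4))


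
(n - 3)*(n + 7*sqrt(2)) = n^2 - 3*n + 7*sqrt(2)*n - 21*sqrt(2)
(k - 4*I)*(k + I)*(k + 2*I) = k^3 - I*k^2 + 10*k + 8*I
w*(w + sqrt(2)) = w^2 + sqrt(2)*w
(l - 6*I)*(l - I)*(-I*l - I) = -I*l^3 - 7*l^2 - I*l^2 - 7*l + 6*I*l + 6*I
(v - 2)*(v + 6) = v^2 + 4*v - 12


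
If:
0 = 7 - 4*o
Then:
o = 7/4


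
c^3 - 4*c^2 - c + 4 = (c - 4)*(c - 1)*(c + 1)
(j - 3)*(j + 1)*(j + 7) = j^3 + 5*j^2 - 17*j - 21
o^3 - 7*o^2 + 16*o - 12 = (o - 3)*(o - 2)^2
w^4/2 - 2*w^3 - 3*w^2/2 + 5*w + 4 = (w/2 + 1/2)*(w - 4)*(w - 2)*(w + 1)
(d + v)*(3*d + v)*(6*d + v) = 18*d^3 + 27*d^2*v + 10*d*v^2 + v^3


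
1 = 1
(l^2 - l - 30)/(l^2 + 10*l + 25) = (l - 6)/(l + 5)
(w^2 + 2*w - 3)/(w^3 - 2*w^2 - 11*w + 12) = 1/(w - 4)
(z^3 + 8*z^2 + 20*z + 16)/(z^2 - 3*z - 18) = (z^3 + 8*z^2 + 20*z + 16)/(z^2 - 3*z - 18)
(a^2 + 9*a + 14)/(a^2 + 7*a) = (a + 2)/a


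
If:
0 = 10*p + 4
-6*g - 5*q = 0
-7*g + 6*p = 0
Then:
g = -12/35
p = -2/5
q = 72/175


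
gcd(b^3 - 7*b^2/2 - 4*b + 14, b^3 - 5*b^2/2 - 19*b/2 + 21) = b^2 - 11*b/2 + 7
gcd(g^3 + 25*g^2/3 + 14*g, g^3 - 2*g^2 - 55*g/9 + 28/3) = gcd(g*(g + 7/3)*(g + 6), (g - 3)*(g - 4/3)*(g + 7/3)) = g + 7/3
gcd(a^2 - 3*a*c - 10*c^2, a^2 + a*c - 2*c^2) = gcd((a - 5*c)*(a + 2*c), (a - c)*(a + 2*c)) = a + 2*c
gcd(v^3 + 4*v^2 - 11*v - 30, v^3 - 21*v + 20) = v + 5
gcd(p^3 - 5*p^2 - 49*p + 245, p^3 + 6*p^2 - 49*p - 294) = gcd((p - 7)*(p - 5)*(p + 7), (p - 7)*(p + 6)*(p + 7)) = p^2 - 49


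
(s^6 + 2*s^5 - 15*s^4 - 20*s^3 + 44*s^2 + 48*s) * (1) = s^6 + 2*s^5 - 15*s^4 - 20*s^3 + 44*s^2 + 48*s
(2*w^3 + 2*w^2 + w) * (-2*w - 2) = -4*w^4 - 8*w^3 - 6*w^2 - 2*w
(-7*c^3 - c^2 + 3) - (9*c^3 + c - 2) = -16*c^3 - c^2 - c + 5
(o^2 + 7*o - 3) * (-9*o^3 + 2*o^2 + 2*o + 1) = -9*o^5 - 61*o^4 + 43*o^3 + 9*o^2 + o - 3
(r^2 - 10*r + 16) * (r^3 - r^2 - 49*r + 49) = r^5 - 11*r^4 - 23*r^3 + 523*r^2 - 1274*r + 784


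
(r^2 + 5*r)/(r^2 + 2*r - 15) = r/(r - 3)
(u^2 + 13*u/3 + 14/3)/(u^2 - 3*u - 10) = (u + 7/3)/(u - 5)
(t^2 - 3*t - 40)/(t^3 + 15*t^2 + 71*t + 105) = (t - 8)/(t^2 + 10*t + 21)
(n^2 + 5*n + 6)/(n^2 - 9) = (n + 2)/(n - 3)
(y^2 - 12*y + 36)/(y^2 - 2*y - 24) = (y - 6)/(y + 4)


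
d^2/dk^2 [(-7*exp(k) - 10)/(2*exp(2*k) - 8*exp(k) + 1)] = (-28*exp(4*k) - 272*exp(3*k) + 564*exp(2*k) - 616*exp(k) - 87)*exp(k)/(8*exp(6*k) - 96*exp(5*k) + 396*exp(4*k) - 608*exp(3*k) + 198*exp(2*k) - 24*exp(k) + 1)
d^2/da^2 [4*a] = 0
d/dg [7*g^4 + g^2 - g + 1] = 28*g^3 + 2*g - 1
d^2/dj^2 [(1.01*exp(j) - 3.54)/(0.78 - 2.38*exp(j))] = (-3.5527136788005e-15*exp(2*j) + 18.177012*exp(j) + 5.957172)*exp(j)/(13.481272*exp(3*j) - 13.254696*exp(2*j) + 4.343976*exp(j) - 0.474552)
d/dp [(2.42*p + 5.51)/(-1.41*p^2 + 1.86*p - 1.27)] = (3.4122*p^2 + 15.5382*p - 13.322)/(1.9881*p^4 - 5.2452*p^3 + 7.041*p^2 - 4.7244*p + 1.6129)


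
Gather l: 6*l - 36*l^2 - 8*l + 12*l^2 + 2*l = -24*l^2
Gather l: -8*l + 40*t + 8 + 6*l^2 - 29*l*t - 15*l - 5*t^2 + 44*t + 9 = 6*l^2 + l*(-29*t - 23) - 5*t^2 + 84*t + 17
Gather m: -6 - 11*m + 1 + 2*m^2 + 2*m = 2*m^2 - 9*m - 5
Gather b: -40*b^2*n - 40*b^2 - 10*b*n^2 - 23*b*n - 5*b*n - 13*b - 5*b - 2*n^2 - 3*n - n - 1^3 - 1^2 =b^2*(-40*n - 40) + b*(-10*n^2 - 28*n - 18) - 2*n^2 - 4*n - 2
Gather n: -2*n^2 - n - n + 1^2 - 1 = -2*n^2 - 2*n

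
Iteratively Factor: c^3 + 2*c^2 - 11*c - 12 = (c + 4)*(c^2 - 2*c - 3) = (c + 1)*(c + 4)*(c - 3)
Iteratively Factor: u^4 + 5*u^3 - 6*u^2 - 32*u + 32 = (u + 4)*(u^3 + u^2 - 10*u + 8) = (u - 1)*(u + 4)*(u^2 + 2*u - 8) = (u - 2)*(u - 1)*(u + 4)*(u + 4)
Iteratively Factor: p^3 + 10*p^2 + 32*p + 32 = (p + 4)*(p^2 + 6*p + 8) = (p + 2)*(p + 4)*(p + 4)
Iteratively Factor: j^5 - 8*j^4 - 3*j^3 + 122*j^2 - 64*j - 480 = (j - 5)*(j^4 - 3*j^3 - 18*j^2 + 32*j + 96) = (j - 5)*(j + 3)*(j^3 - 6*j^2 + 32) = (j - 5)*(j + 2)*(j + 3)*(j^2 - 8*j + 16) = (j - 5)*(j - 4)*(j + 2)*(j + 3)*(j - 4)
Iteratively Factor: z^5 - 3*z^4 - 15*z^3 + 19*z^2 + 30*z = (z + 3)*(z^4 - 6*z^3 + 3*z^2 + 10*z) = (z - 2)*(z + 3)*(z^3 - 4*z^2 - 5*z) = (z - 5)*(z - 2)*(z + 3)*(z^2 + z) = (z - 5)*(z - 2)*(z + 1)*(z + 3)*(z)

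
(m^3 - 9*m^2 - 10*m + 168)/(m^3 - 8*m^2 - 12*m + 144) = (m - 7)/(m - 6)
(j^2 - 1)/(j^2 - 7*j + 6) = (j + 1)/(j - 6)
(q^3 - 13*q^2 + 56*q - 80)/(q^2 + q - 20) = (q^2 - 9*q + 20)/(q + 5)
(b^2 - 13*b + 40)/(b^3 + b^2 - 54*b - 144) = (b - 5)/(b^2 + 9*b + 18)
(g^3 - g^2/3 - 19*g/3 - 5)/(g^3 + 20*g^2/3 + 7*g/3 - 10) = (g^2 - 2*g - 3)/(g^2 + 5*g - 6)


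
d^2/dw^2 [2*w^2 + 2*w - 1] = 4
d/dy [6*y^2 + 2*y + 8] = 12*y + 2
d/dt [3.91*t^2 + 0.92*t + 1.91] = 7.82*t + 0.92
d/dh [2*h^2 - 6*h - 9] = 4*h - 6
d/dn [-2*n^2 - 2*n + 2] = -4*n - 2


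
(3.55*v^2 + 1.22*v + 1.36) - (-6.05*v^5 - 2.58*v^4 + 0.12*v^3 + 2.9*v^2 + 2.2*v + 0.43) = 6.05*v^5 + 2.58*v^4 - 0.12*v^3 + 0.65*v^2 - 0.98*v + 0.93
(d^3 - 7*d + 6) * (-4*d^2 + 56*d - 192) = -4*d^5 + 56*d^4 - 164*d^3 - 416*d^2 + 1680*d - 1152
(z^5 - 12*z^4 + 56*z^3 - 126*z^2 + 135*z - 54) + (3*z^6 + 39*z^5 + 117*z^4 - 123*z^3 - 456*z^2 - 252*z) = 3*z^6 + 40*z^5 + 105*z^4 - 67*z^3 - 582*z^2 - 117*z - 54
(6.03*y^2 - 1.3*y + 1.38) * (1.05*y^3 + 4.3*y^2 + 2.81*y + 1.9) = 6.3315*y^5 + 24.564*y^4 + 12.8033*y^3 + 13.738*y^2 + 1.4078*y + 2.622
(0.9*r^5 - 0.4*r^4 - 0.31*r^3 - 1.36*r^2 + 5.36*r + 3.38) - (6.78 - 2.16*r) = 0.9*r^5 - 0.4*r^4 - 0.31*r^3 - 1.36*r^2 + 7.52*r - 3.4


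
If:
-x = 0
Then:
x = 0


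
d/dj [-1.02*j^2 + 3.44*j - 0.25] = 3.44 - 2.04*j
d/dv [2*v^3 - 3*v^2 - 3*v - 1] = 6*v^2 - 6*v - 3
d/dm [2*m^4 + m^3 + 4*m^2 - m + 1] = 8*m^3 + 3*m^2 + 8*m - 1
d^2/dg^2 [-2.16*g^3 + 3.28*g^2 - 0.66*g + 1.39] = 6.56 - 12.96*g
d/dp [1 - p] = -1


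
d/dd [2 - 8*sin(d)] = -8*cos(d)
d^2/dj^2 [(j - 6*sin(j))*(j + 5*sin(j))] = j*sin(j) + 120*sin(j)^2 - 2*cos(j) - 58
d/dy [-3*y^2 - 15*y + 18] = -6*y - 15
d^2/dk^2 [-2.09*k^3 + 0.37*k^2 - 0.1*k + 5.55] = 0.74 - 12.54*k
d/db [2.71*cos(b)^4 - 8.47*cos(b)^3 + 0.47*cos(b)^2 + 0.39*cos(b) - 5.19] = (-10.84*cos(b)^3 + 25.41*cos(b)^2 - 0.94*cos(b) - 0.39)*sin(b)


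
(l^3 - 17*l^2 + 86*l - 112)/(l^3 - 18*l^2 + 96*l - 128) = (l - 7)/(l - 8)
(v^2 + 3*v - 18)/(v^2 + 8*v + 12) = (v - 3)/(v + 2)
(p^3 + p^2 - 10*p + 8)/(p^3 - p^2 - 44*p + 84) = (p^2 + 3*p - 4)/(p^2 + p - 42)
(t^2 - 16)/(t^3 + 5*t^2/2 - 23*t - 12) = 2*(t + 4)/(2*t^2 + 13*t + 6)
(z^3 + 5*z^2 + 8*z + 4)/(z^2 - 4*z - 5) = (z^2 + 4*z + 4)/(z - 5)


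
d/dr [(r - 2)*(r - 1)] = 2*r - 3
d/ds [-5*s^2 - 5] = -10*s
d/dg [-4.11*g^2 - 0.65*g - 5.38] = -8.22*g - 0.65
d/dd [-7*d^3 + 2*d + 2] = 2 - 21*d^2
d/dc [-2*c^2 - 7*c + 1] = -4*c - 7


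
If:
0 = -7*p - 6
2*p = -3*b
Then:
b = 4/7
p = -6/7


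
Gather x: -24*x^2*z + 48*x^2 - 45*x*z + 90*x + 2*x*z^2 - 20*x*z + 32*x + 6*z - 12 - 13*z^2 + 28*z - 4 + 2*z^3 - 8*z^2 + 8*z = x^2*(48 - 24*z) + x*(2*z^2 - 65*z + 122) + 2*z^3 - 21*z^2 + 42*z - 16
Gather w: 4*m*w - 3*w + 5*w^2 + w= 5*w^2 + w*(4*m - 2)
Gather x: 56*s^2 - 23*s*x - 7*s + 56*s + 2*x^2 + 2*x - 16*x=56*s^2 + 49*s + 2*x^2 + x*(-23*s - 14)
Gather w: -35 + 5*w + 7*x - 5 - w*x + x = w*(5 - x) + 8*x - 40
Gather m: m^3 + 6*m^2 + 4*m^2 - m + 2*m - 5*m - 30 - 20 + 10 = m^3 + 10*m^2 - 4*m - 40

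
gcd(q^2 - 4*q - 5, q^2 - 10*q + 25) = q - 5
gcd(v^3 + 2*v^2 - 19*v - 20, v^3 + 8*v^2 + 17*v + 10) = v^2 + 6*v + 5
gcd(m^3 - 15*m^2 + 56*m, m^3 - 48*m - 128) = m - 8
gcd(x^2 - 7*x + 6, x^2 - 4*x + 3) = x - 1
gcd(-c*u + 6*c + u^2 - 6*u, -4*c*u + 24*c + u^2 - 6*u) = u - 6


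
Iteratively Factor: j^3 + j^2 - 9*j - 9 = (j - 3)*(j^2 + 4*j + 3) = (j - 3)*(j + 1)*(j + 3)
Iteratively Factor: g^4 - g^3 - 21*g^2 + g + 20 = (g - 5)*(g^3 + 4*g^2 - g - 4) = (g - 5)*(g + 4)*(g^2 - 1) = (g - 5)*(g + 1)*(g + 4)*(g - 1)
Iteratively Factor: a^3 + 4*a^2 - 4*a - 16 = (a - 2)*(a^2 + 6*a + 8) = (a - 2)*(a + 2)*(a + 4)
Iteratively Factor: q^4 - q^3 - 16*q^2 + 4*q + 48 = (q + 2)*(q^3 - 3*q^2 - 10*q + 24) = (q - 2)*(q + 2)*(q^2 - q - 12) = (q - 4)*(q - 2)*(q + 2)*(q + 3)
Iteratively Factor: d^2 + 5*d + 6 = (d + 2)*(d + 3)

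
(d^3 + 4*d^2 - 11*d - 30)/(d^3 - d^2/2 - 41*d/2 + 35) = 2*(d^2 - d - 6)/(2*d^2 - 11*d + 14)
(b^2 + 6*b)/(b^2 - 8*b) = (b + 6)/(b - 8)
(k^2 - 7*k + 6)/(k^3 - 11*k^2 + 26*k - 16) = (k - 6)/(k^2 - 10*k + 16)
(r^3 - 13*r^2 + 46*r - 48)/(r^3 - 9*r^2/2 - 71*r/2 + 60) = 2*(r^2 - 5*r + 6)/(2*r^2 + 7*r - 15)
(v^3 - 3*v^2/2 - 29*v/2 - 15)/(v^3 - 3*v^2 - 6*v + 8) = (2*v^2 - 7*v - 15)/(2*(v^2 - 5*v + 4))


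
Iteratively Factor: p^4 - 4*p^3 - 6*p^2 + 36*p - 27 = (p - 1)*(p^3 - 3*p^2 - 9*p + 27) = (p - 3)*(p - 1)*(p^2 - 9) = (p - 3)^2*(p - 1)*(p + 3)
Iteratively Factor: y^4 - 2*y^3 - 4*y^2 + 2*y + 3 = (y + 1)*(y^3 - 3*y^2 - y + 3) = (y + 1)^2*(y^2 - 4*y + 3) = (y - 1)*(y + 1)^2*(y - 3)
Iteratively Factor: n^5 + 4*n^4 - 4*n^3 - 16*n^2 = (n)*(n^4 + 4*n^3 - 4*n^2 - 16*n) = n*(n - 2)*(n^3 + 6*n^2 + 8*n) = n*(n - 2)*(n + 2)*(n^2 + 4*n) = n^2*(n - 2)*(n + 2)*(n + 4)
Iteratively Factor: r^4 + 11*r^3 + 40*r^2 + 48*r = (r + 4)*(r^3 + 7*r^2 + 12*r) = (r + 3)*(r + 4)*(r^2 + 4*r) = (r + 3)*(r + 4)^2*(r)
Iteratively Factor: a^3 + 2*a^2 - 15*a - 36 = (a + 3)*(a^2 - a - 12) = (a - 4)*(a + 3)*(a + 3)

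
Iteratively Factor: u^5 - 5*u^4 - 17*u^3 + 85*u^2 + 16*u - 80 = (u - 1)*(u^4 - 4*u^3 - 21*u^2 + 64*u + 80) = (u - 4)*(u - 1)*(u^3 - 21*u - 20) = (u - 5)*(u - 4)*(u - 1)*(u^2 + 5*u + 4) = (u - 5)*(u - 4)*(u - 1)*(u + 4)*(u + 1)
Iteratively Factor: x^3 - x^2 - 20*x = (x - 5)*(x^2 + 4*x) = (x - 5)*(x + 4)*(x)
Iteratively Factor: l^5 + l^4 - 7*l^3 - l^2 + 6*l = (l + 1)*(l^4 - 7*l^2 + 6*l) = (l + 1)*(l + 3)*(l^3 - 3*l^2 + 2*l) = (l - 2)*(l + 1)*(l + 3)*(l^2 - l) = l*(l - 2)*(l + 1)*(l + 3)*(l - 1)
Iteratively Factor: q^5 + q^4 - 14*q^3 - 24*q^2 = (q - 4)*(q^4 + 5*q^3 + 6*q^2) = (q - 4)*(q + 3)*(q^3 + 2*q^2) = (q - 4)*(q + 2)*(q + 3)*(q^2) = q*(q - 4)*(q + 2)*(q + 3)*(q)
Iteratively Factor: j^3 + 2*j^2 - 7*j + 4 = (j - 1)*(j^2 + 3*j - 4) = (j - 1)*(j + 4)*(j - 1)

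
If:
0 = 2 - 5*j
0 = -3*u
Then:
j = 2/5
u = 0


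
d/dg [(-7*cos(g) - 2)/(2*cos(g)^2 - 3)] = (14*sin(g)^2 - 8*cos(g) - 35)*sin(g)/(cos(2*g) - 2)^2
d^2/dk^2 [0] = 0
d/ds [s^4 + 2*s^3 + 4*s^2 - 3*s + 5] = 4*s^3 + 6*s^2 + 8*s - 3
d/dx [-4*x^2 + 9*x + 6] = 9 - 8*x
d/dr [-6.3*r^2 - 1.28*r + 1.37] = -12.6*r - 1.28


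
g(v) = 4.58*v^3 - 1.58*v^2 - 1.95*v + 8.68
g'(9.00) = 1082.55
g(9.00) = 3201.97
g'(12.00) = 1938.69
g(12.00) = 7672.00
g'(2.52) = 77.34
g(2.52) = 67.03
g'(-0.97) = 14.04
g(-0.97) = 4.90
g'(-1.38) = 28.58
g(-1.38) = -3.67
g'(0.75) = 3.41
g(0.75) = 8.26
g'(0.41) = -0.94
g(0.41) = 7.93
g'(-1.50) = 33.70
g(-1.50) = -7.41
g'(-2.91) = 123.60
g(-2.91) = -111.89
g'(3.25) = 132.91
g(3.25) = 142.88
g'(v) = 13.74*v^2 - 3.16*v - 1.95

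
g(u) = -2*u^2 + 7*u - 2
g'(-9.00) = 43.00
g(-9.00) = -227.00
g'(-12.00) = 55.00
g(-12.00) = -374.00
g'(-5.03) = 27.12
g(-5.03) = -87.81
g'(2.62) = -3.48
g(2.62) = 2.61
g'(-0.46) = 8.84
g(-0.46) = -5.64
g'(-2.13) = 15.52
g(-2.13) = -25.98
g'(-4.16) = 23.64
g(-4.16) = -65.73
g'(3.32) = -6.28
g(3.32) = -0.80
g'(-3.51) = 21.04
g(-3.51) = -51.21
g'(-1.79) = 14.16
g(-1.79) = -20.94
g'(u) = 7 - 4*u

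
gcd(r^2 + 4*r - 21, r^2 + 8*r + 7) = r + 7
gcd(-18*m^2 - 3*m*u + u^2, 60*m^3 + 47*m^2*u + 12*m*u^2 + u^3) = 3*m + u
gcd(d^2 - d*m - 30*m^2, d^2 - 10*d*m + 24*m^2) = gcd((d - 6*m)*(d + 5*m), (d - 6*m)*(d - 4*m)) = d - 6*m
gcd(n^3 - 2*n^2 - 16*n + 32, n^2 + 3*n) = 1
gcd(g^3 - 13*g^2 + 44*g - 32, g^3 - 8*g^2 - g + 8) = g^2 - 9*g + 8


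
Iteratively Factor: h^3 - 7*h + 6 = (h - 2)*(h^2 + 2*h - 3) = (h - 2)*(h + 3)*(h - 1)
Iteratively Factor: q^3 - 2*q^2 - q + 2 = (q - 1)*(q^2 - q - 2) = (q - 1)*(q + 1)*(q - 2)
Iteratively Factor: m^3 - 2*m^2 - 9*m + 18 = (m - 2)*(m^2 - 9) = (m - 2)*(m + 3)*(m - 3)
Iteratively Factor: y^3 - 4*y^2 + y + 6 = (y + 1)*(y^2 - 5*y + 6) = (y - 3)*(y + 1)*(y - 2)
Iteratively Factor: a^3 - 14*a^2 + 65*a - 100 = (a - 4)*(a^2 - 10*a + 25) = (a - 5)*(a - 4)*(a - 5)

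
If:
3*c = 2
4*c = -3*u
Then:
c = 2/3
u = -8/9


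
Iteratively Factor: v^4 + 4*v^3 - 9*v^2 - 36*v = (v - 3)*(v^3 + 7*v^2 + 12*v) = (v - 3)*(v + 4)*(v^2 + 3*v) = (v - 3)*(v + 3)*(v + 4)*(v)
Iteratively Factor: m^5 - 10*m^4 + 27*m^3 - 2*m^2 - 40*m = (m)*(m^4 - 10*m^3 + 27*m^2 - 2*m - 40) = m*(m + 1)*(m^3 - 11*m^2 + 38*m - 40) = m*(m - 4)*(m + 1)*(m^2 - 7*m + 10) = m*(m - 5)*(m - 4)*(m + 1)*(m - 2)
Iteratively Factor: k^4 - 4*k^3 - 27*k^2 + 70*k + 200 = (k - 5)*(k^3 + k^2 - 22*k - 40) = (k - 5)*(k + 2)*(k^2 - k - 20) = (k - 5)^2*(k + 2)*(k + 4)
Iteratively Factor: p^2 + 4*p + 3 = (p + 1)*(p + 3)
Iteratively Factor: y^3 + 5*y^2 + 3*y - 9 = (y + 3)*(y^2 + 2*y - 3) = (y + 3)^2*(y - 1)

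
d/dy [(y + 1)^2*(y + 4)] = 3*(y + 1)*(y + 3)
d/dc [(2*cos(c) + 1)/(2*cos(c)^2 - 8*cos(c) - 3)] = 2*(2*cos(c) + cos(2*c))*sin(c)/(8*cos(c) - cos(2*c) + 2)^2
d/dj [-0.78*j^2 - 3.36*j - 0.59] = -1.56*j - 3.36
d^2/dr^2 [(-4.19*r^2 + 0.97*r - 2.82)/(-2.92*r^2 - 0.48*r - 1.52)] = (-28.286624*r^3 + 32.685312*r^2 + 49.54656*r - 2.956544)/(24.897088*r^6 + 12.278016*r^5 + 40.898688*r^4 + 12.893184*r^3 + 21.289728*r^2 + 3.326976*r + 3.511808)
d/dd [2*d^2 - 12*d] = 4*d - 12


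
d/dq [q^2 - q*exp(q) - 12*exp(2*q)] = -q*exp(q) + 2*q - 24*exp(2*q) - exp(q)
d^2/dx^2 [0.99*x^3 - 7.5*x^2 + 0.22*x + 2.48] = 5.94*x - 15.0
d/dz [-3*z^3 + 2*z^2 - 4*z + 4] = -9*z^2 + 4*z - 4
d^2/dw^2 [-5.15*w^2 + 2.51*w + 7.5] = -10.3000000000000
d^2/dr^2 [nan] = 0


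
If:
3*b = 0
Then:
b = 0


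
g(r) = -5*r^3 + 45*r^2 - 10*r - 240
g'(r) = -15*r^2 + 90*r - 10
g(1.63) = -158.39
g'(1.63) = 96.85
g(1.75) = -146.48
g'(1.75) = 101.56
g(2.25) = -91.64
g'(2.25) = 116.56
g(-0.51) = -222.53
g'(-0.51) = -59.80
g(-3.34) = 481.70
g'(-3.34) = -477.93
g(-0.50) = -223.12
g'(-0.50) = -58.75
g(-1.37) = -128.98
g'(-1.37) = -161.45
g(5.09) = 215.60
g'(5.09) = 59.48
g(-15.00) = 26910.00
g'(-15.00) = -4735.00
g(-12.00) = 15000.00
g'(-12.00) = -3250.00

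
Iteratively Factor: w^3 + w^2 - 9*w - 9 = (w + 1)*(w^2 - 9) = (w + 1)*(w + 3)*(w - 3)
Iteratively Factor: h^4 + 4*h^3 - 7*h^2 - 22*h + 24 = (h + 3)*(h^3 + h^2 - 10*h + 8) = (h + 3)*(h + 4)*(h^2 - 3*h + 2) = (h - 2)*(h + 3)*(h + 4)*(h - 1)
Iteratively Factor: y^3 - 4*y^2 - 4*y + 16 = (y - 4)*(y^2 - 4) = (y - 4)*(y + 2)*(y - 2)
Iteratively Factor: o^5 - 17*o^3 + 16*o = (o + 4)*(o^4 - 4*o^3 - o^2 + 4*o) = (o - 1)*(o + 4)*(o^3 - 3*o^2 - 4*o) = (o - 4)*(o - 1)*(o + 4)*(o^2 + o) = (o - 4)*(o - 1)*(o + 1)*(o + 4)*(o)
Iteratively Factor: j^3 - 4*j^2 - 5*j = (j - 5)*(j^2 + j) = j*(j - 5)*(j + 1)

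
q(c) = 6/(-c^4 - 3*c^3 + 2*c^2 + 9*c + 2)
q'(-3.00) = -2.94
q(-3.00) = -0.86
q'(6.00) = 0.00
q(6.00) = 0.00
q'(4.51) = 0.01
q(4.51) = -0.01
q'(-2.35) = -99.30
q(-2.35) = 18.15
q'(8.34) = 0.00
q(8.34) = -0.00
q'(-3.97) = -0.15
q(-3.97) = -0.10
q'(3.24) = 0.05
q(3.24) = -0.04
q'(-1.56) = 8.16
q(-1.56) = -3.52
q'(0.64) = -0.70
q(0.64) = 0.79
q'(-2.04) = 1241.80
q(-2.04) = 52.97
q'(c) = 6*(4*c^3 + 9*c^2 - 4*c - 9)/(-c^4 - 3*c^3 + 2*c^2 + 9*c + 2)^2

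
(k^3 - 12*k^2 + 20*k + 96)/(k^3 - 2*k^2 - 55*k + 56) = (k^2 - 4*k - 12)/(k^2 + 6*k - 7)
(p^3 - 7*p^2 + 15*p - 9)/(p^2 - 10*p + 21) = (p^2 - 4*p + 3)/(p - 7)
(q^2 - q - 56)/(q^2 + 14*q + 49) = (q - 8)/(q + 7)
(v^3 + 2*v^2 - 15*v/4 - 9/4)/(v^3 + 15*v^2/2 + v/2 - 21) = (2*v^2 + 7*v + 3)/(2*(v^2 + 9*v + 14))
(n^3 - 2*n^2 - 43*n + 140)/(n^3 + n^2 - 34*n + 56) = (n - 5)/(n - 2)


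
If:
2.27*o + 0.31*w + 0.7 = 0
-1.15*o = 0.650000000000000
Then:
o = -0.57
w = 1.88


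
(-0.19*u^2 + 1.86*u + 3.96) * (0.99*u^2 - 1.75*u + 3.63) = -0.1881*u^4 + 2.1739*u^3 - 0.0243000000000007*u^2 - 0.178199999999999*u + 14.3748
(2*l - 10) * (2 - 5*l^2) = -10*l^3 + 50*l^2 + 4*l - 20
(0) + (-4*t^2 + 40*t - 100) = -4*t^2 + 40*t - 100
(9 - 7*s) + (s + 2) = 11 - 6*s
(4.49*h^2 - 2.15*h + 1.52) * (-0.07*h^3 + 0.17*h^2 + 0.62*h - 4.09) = -0.3143*h^5 + 0.9138*h^4 + 2.3119*h^3 - 19.4387*h^2 + 9.7359*h - 6.2168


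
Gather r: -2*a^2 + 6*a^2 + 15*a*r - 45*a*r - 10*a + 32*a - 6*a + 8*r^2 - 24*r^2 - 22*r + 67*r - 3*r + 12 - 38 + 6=4*a^2 + 16*a - 16*r^2 + r*(42 - 30*a) - 20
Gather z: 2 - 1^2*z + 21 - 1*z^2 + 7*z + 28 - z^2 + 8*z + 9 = -2*z^2 + 14*z + 60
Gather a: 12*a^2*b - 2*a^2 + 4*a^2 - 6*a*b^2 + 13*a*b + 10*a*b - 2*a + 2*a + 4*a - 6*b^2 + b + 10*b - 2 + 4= a^2*(12*b + 2) + a*(-6*b^2 + 23*b + 4) - 6*b^2 + 11*b + 2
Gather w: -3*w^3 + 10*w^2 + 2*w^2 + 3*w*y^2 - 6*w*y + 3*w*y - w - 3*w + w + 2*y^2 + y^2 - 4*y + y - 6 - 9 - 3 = -3*w^3 + 12*w^2 + w*(3*y^2 - 3*y - 3) + 3*y^2 - 3*y - 18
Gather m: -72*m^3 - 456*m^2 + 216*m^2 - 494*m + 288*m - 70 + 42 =-72*m^3 - 240*m^2 - 206*m - 28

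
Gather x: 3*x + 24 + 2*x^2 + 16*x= 2*x^2 + 19*x + 24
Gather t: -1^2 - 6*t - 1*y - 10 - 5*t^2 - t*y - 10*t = -5*t^2 + t*(-y - 16) - y - 11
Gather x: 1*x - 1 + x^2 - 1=x^2 + x - 2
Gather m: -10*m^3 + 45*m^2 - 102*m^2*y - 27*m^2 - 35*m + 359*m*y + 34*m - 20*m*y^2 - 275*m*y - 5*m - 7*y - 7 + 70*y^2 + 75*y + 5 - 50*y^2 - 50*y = -10*m^3 + m^2*(18 - 102*y) + m*(-20*y^2 + 84*y - 6) + 20*y^2 + 18*y - 2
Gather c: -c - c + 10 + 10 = 20 - 2*c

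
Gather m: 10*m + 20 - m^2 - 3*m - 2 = -m^2 + 7*m + 18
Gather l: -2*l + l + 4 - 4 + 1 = 1 - l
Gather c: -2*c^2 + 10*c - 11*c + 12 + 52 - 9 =-2*c^2 - c + 55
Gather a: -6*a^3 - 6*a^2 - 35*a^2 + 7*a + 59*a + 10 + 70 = -6*a^3 - 41*a^2 + 66*a + 80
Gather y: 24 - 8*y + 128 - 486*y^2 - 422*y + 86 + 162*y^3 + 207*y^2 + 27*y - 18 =162*y^3 - 279*y^2 - 403*y + 220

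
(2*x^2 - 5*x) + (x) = 2*x^2 - 4*x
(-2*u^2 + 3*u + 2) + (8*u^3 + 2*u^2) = 8*u^3 + 3*u + 2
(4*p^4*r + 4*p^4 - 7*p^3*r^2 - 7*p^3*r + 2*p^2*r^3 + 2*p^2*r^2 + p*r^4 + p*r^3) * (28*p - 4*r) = 112*p^5*r + 112*p^5 - 212*p^4*r^2 - 212*p^4*r + 84*p^3*r^3 + 84*p^3*r^2 + 20*p^2*r^4 + 20*p^2*r^3 - 4*p*r^5 - 4*p*r^4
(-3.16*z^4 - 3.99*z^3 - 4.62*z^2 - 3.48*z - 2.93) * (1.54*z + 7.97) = -4.8664*z^5 - 31.3298*z^4 - 38.9151*z^3 - 42.1806*z^2 - 32.2478*z - 23.3521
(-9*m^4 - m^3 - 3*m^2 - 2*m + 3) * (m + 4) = -9*m^5 - 37*m^4 - 7*m^3 - 14*m^2 - 5*m + 12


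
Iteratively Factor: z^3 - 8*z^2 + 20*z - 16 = (z - 2)*(z^2 - 6*z + 8) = (z - 2)^2*(z - 4)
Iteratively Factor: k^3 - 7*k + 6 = (k + 3)*(k^2 - 3*k + 2) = (k - 2)*(k + 3)*(k - 1)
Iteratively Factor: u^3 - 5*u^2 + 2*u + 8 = (u - 2)*(u^2 - 3*u - 4) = (u - 2)*(u + 1)*(u - 4)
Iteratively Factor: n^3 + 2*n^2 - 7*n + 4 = (n + 4)*(n^2 - 2*n + 1) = (n - 1)*(n + 4)*(n - 1)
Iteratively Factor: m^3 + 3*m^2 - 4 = (m + 2)*(m^2 + m - 2) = (m + 2)^2*(m - 1)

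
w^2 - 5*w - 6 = (w - 6)*(w + 1)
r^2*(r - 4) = r^3 - 4*r^2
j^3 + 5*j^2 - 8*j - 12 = (j - 2)*(j + 1)*(j + 6)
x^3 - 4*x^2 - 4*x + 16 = (x - 4)*(x - 2)*(x + 2)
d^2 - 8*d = d*(d - 8)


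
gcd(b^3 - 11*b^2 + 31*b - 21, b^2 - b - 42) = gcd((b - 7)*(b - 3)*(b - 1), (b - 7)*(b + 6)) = b - 7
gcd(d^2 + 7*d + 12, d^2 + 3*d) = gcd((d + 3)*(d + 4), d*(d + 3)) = d + 3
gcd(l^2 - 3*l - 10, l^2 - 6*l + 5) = l - 5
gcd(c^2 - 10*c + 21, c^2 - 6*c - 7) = c - 7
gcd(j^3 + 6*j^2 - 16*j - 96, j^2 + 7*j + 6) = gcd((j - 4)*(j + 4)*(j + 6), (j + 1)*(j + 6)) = j + 6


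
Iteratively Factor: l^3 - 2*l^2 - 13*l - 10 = (l + 2)*(l^2 - 4*l - 5) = (l - 5)*(l + 2)*(l + 1)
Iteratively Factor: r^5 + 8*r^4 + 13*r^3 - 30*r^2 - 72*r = (r - 2)*(r^4 + 10*r^3 + 33*r^2 + 36*r) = (r - 2)*(r + 4)*(r^3 + 6*r^2 + 9*r) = r*(r - 2)*(r + 4)*(r^2 + 6*r + 9) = r*(r - 2)*(r + 3)*(r + 4)*(r + 3)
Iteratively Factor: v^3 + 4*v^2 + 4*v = (v + 2)*(v^2 + 2*v) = (v + 2)^2*(v)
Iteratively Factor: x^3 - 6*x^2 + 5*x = (x)*(x^2 - 6*x + 5) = x*(x - 1)*(x - 5)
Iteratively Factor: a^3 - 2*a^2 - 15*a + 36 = (a - 3)*(a^2 + a - 12) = (a - 3)^2*(a + 4)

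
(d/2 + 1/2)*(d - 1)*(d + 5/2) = d^3/2 + 5*d^2/4 - d/2 - 5/4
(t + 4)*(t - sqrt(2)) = t^2 - sqrt(2)*t + 4*t - 4*sqrt(2)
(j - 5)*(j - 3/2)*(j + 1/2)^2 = j^4 - 11*j^3/2 + 5*j^2/4 + 47*j/8 + 15/8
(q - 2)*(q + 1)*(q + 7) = q^3 + 6*q^2 - 9*q - 14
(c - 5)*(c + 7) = c^2 + 2*c - 35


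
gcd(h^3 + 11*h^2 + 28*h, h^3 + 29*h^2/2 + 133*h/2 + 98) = h^2 + 11*h + 28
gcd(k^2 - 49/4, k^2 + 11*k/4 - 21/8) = k + 7/2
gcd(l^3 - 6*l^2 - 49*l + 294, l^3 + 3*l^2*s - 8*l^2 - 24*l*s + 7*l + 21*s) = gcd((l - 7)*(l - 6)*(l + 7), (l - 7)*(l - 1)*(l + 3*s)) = l - 7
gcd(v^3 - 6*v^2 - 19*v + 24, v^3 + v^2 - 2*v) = v - 1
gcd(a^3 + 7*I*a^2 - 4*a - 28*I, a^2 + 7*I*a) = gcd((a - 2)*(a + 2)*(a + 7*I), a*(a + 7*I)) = a + 7*I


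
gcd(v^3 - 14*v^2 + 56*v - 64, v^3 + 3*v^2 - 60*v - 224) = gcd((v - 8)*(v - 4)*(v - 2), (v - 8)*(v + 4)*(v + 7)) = v - 8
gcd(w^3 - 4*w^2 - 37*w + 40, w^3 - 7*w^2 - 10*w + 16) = w^2 - 9*w + 8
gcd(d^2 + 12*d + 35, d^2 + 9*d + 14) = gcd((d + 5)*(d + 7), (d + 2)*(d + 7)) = d + 7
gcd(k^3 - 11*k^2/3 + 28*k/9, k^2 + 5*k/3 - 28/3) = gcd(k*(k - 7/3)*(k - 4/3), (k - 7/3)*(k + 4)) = k - 7/3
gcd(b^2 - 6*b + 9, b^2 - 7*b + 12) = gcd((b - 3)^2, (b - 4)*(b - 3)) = b - 3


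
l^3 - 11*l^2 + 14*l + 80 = (l - 8)*(l - 5)*(l + 2)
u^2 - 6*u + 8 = (u - 4)*(u - 2)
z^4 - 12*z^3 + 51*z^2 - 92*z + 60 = (z - 5)*(z - 3)*(z - 2)^2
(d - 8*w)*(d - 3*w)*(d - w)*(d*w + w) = d^4*w - 12*d^3*w^2 + d^3*w + 35*d^2*w^3 - 12*d^2*w^2 - 24*d*w^4 + 35*d*w^3 - 24*w^4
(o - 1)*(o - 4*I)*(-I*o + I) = -I*o^3 - 4*o^2 + 2*I*o^2 + 8*o - I*o - 4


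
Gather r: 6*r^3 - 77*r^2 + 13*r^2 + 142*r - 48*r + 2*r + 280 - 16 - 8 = 6*r^3 - 64*r^2 + 96*r + 256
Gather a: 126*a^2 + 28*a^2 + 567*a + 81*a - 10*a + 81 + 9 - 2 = 154*a^2 + 638*a + 88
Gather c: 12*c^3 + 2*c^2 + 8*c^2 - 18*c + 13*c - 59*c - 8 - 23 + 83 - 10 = 12*c^3 + 10*c^2 - 64*c + 42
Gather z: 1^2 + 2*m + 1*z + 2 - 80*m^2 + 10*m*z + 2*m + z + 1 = -80*m^2 + 4*m + z*(10*m + 2) + 4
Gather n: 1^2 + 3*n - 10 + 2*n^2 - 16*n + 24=2*n^2 - 13*n + 15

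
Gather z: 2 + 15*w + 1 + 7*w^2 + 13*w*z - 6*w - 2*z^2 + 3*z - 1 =7*w^2 + 9*w - 2*z^2 + z*(13*w + 3) + 2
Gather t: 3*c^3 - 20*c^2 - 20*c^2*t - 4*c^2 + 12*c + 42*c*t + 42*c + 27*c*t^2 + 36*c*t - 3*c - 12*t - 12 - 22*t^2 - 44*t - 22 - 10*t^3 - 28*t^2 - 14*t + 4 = 3*c^3 - 24*c^2 + 51*c - 10*t^3 + t^2*(27*c - 50) + t*(-20*c^2 + 78*c - 70) - 30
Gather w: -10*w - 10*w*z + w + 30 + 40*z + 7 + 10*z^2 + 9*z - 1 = w*(-10*z - 9) + 10*z^2 + 49*z + 36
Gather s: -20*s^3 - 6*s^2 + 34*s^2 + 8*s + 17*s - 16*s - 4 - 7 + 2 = -20*s^3 + 28*s^2 + 9*s - 9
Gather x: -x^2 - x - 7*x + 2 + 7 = -x^2 - 8*x + 9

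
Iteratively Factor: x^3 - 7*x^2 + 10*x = (x - 5)*(x^2 - 2*x) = (x - 5)*(x - 2)*(x)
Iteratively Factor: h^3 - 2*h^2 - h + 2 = (h + 1)*(h^2 - 3*h + 2) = (h - 1)*(h + 1)*(h - 2)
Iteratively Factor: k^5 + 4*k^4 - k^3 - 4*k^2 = (k)*(k^4 + 4*k^3 - k^2 - 4*k) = k*(k + 4)*(k^3 - k) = k*(k - 1)*(k + 4)*(k^2 + k) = k^2*(k - 1)*(k + 4)*(k + 1)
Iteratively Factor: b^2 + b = (b + 1)*(b)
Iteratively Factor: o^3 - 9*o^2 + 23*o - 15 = (o - 1)*(o^2 - 8*o + 15) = (o - 5)*(o - 1)*(o - 3)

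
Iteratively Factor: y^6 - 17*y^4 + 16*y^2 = (y)*(y^5 - 17*y^3 + 16*y) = y*(y + 4)*(y^4 - 4*y^3 - y^2 + 4*y) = y*(y - 1)*(y + 4)*(y^3 - 3*y^2 - 4*y) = y*(y - 4)*(y - 1)*(y + 4)*(y^2 + y) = y*(y - 4)*(y - 1)*(y + 1)*(y + 4)*(y)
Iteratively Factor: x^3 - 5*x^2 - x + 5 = (x - 1)*(x^2 - 4*x - 5) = (x - 1)*(x + 1)*(x - 5)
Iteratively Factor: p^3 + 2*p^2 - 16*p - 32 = (p + 2)*(p^2 - 16) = (p + 2)*(p + 4)*(p - 4)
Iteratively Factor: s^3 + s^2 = (s + 1)*(s^2) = s*(s + 1)*(s)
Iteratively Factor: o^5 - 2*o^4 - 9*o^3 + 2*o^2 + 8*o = (o - 4)*(o^4 + 2*o^3 - o^2 - 2*o) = (o - 4)*(o - 1)*(o^3 + 3*o^2 + 2*o) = (o - 4)*(o - 1)*(o + 1)*(o^2 + 2*o) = (o - 4)*(o - 1)*(o + 1)*(o + 2)*(o)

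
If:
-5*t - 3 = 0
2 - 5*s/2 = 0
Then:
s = 4/5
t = -3/5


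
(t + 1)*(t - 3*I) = t^2 + t - 3*I*t - 3*I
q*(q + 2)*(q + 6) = q^3 + 8*q^2 + 12*q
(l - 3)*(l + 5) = l^2 + 2*l - 15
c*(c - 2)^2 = c^3 - 4*c^2 + 4*c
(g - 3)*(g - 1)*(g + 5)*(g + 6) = g^4 + 7*g^3 - 11*g^2 - 87*g + 90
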